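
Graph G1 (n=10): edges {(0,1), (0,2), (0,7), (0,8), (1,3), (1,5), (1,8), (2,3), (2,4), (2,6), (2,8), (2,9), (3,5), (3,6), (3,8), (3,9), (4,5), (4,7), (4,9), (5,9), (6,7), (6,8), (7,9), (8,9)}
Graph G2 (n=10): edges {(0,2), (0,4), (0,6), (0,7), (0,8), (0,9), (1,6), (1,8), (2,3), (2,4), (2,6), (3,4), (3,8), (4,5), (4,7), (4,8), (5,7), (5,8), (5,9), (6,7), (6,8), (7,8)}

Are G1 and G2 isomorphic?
No, not isomorphic

The graphs are NOT isomorphic.

Degrees in G1: deg(0)=4, deg(1)=4, deg(2)=6, deg(3)=6, deg(4)=4, deg(5)=4, deg(6)=4, deg(7)=4, deg(8)=6, deg(9)=6.
Sorted degree sequence of G1: [6, 6, 6, 6, 4, 4, 4, 4, 4, 4].
Degrees in G2: deg(0)=6, deg(1)=2, deg(2)=4, deg(3)=3, deg(4)=6, deg(5)=4, deg(6)=5, deg(7)=5, deg(8)=7, deg(9)=2.
Sorted degree sequence of G2: [7, 6, 6, 5, 5, 4, 4, 3, 2, 2].
The (sorted) degree sequence is an isomorphism invariant, so since G1 and G2 have different degree sequences they cannot be isomorphic.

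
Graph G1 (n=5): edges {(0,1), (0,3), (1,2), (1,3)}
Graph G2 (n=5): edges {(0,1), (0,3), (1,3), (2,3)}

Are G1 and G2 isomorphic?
Yes, isomorphic

The graphs are isomorphic.
One valid mapping φ: V(G1) → V(G2): 0→1, 1→3, 2→2, 3→0, 4→4

Verify φ preserves adjacency — for each edge of G1, its image is an edge of G2:
  (0,1) → (φ(0),φ(1)) = (1,3) ∈ E(G2) ✓
  (0,3) → (φ(0),φ(3)) = (0,1) ∈ E(G2) ✓
  (1,2) → (φ(1),φ(2)) = (2,3) ∈ E(G2) ✓
  (1,3) → (φ(1),φ(3)) = (0,3) ∈ E(G2) ✓
All 4 edges of G1 map to edges of G2, and |E(G1)| = |E(G2)| = 4, so φ is a bijection on edges as well as vertices. Hence G1 ≅ G2.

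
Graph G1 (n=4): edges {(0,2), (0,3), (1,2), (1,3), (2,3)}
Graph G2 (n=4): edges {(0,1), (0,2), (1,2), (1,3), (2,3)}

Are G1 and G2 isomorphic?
Yes, isomorphic

The graphs are isomorphic.
One valid mapping φ: V(G1) → V(G2): 0→3, 1→0, 2→2, 3→1

Verify φ preserves adjacency — for each edge of G1, its image is an edge of G2:
  (0,2) → (φ(0),φ(2)) = (2,3) ∈ E(G2) ✓
  (0,3) → (φ(0),φ(3)) = (1,3) ∈ E(G2) ✓
  (1,2) → (φ(1),φ(2)) = (0,2) ∈ E(G2) ✓
  (1,3) → (φ(1),φ(3)) = (0,1) ∈ E(G2) ✓
  (2,3) → (φ(2),φ(3)) = (1,2) ∈ E(G2) ✓
All 5 edges of G1 map to edges of G2, and |E(G1)| = |E(G2)| = 5, so φ is a bijection on edges as well as vertices. Hence G1 ≅ G2.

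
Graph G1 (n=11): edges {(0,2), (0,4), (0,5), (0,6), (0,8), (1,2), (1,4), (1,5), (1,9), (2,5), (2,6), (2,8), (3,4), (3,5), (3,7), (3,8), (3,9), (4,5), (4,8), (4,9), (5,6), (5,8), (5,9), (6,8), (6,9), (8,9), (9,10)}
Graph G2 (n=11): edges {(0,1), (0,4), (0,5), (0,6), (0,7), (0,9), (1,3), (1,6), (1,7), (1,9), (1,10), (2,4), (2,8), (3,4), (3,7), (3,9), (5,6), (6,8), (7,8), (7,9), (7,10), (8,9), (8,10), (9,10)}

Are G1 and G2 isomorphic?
No, not isomorphic

The graphs are NOT isomorphic.

Counting triangles (3-cliques): G1 has 28, G2 has 15.
Triangle count is an isomorphism invariant, so differing triangle counts rule out isomorphism.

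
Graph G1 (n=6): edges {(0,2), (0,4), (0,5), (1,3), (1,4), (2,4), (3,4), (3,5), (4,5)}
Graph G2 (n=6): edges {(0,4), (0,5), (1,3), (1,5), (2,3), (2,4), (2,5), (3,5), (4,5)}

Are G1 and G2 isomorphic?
Yes, isomorphic

The graphs are isomorphic.
One valid mapping φ: V(G1) → V(G2): 0→3, 1→0, 2→1, 3→4, 4→5, 5→2

Verify φ preserves adjacency — for each edge of G1, its image is an edge of G2:
  (0,2) → (φ(0),φ(2)) = (1,3) ∈ E(G2) ✓
  (0,4) → (φ(0),φ(4)) = (3,5) ∈ E(G2) ✓
  (0,5) → (φ(0),φ(5)) = (2,3) ∈ E(G2) ✓
  (1,3) → (φ(1),φ(3)) = (0,4) ∈ E(G2) ✓
  (1,4) → (φ(1),φ(4)) = (0,5) ∈ E(G2) ✓
  (2,4) → (φ(2),φ(4)) = (1,5) ∈ E(G2) ✓
  (3,4) → (φ(3),φ(4)) = (4,5) ∈ E(G2) ✓
  (3,5) → (φ(3),φ(5)) = (2,4) ∈ E(G2) ✓
  (4,5) → (φ(4),φ(5)) = (2,5) ∈ E(G2) ✓
All 9 edges of G1 map to edges of G2, and |E(G1)| = |E(G2)| = 9, so φ is a bijection on edges as well as vertices. Hence G1 ≅ G2.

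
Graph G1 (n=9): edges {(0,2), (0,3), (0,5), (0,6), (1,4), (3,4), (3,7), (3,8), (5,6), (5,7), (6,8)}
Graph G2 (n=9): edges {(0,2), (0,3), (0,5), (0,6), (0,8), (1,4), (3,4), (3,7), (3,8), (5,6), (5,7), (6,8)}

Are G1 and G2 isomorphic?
No, not isomorphic

The graphs are NOT isomorphic.

Counting edges: G1 has 11 edge(s); G2 has 12 edge(s).
Edge count is an isomorphism invariant (a bijection on vertices induces a bijection on edges), so differing edge counts rule out isomorphism.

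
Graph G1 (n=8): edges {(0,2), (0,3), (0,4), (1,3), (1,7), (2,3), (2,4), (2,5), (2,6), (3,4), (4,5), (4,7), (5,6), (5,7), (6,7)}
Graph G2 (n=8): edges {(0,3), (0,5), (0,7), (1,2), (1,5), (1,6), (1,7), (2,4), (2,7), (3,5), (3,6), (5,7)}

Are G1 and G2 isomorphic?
No, not isomorphic

The graphs are NOT isomorphic.

Counting triangles (3-cliques): G1 has 8, G2 has 4.
Triangle count is an isomorphism invariant, so differing triangle counts rule out isomorphism.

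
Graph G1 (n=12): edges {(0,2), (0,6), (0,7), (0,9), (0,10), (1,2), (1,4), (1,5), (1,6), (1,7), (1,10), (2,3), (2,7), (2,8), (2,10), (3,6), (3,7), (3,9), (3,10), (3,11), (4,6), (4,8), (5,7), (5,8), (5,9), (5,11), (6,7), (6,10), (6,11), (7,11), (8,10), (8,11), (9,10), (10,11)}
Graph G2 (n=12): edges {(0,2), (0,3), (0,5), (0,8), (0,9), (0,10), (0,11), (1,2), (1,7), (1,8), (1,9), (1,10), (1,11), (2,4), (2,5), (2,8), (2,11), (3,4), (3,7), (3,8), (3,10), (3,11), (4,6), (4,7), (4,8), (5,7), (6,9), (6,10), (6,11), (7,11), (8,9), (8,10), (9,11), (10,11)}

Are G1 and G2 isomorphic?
Yes, isomorphic

The graphs are isomorphic.
One valid mapping φ: V(G1) → V(G2): 0→9, 1→2, 2→1, 3→10, 4→5, 5→4, 6→0, 7→8, 8→7, 9→6, 10→11, 11→3

Verify φ preserves adjacency — for each edge of G1, its image is an edge of G2:
  (0,2) → (φ(0),φ(2)) = (1,9) ∈ E(G2) ✓
  (0,6) → (φ(0),φ(6)) = (0,9) ∈ E(G2) ✓
  (0,7) → (φ(0),φ(7)) = (8,9) ∈ E(G2) ✓
  (0,9) → (φ(0),φ(9)) = (6,9) ∈ E(G2) ✓
  (0,10) → (φ(0),φ(10)) = (9,11) ∈ E(G2) ✓
  (1,2) → (φ(1),φ(2)) = (1,2) ∈ E(G2) ✓
  (1,4) → (φ(1),φ(4)) = (2,5) ∈ E(G2) ✓
  (1,5) → (φ(1),φ(5)) = (2,4) ∈ E(G2) ✓
  (1,6) → (φ(1),φ(6)) = (0,2) ∈ E(G2) ✓
  (1,7) → (φ(1),φ(7)) = (2,8) ∈ E(G2) ✓
  (1,10) → (φ(1),φ(10)) = (2,11) ∈ E(G2) ✓
  (2,3) → (φ(2),φ(3)) = (1,10) ∈ E(G2) ✓
  (2,7) → (φ(2),φ(7)) = (1,8) ∈ E(G2) ✓
  (2,8) → (φ(2),φ(8)) = (1,7) ∈ E(G2) ✓
  (2,10) → (φ(2),φ(10)) = (1,11) ∈ E(G2) ✓
  (3,6) → (φ(3),φ(6)) = (0,10) ∈ E(G2) ✓
  (3,7) → (φ(3),φ(7)) = (8,10) ∈ E(G2) ✓
  (3,9) → (φ(3),φ(9)) = (6,10) ∈ E(G2) ✓
  (3,10) → (φ(3),φ(10)) = (10,11) ∈ E(G2) ✓
  (3,11) → (φ(3),φ(11)) = (3,10) ∈ E(G2) ✓
  (4,6) → (φ(4),φ(6)) = (0,5) ∈ E(G2) ✓
  (4,8) → (φ(4),φ(8)) = (5,7) ∈ E(G2) ✓
  (5,7) → (φ(5),φ(7)) = (4,8) ∈ E(G2) ✓
  (5,8) → (φ(5),φ(8)) = (4,7) ∈ E(G2) ✓
  (5,9) → (φ(5),φ(9)) = (4,6) ∈ E(G2) ✓
  (5,11) → (φ(5),φ(11)) = (3,4) ∈ E(G2) ✓
  (6,7) → (φ(6),φ(7)) = (0,8) ∈ E(G2) ✓
  (6,10) → (φ(6),φ(10)) = (0,11) ∈ E(G2) ✓
  (6,11) → (φ(6),φ(11)) = (0,3) ∈ E(G2) ✓
  (7,11) → (φ(7),φ(11)) = (3,8) ∈ E(G2) ✓
  (8,10) → (φ(8),φ(10)) = (7,11) ∈ E(G2) ✓
  (8,11) → (φ(8),φ(11)) = (3,7) ∈ E(G2) ✓
  (9,10) → (φ(9),φ(10)) = (6,11) ∈ E(G2) ✓
  (10,11) → (φ(10),φ(11)) = (3,11) ∈ E(G2) ✓
All 34 edges of G1 map to edges of G2, and |E(G1)| = |E(G2)| = 34, so φ is a bijection on edges as well as vertices. Hence G1 ≅ G2.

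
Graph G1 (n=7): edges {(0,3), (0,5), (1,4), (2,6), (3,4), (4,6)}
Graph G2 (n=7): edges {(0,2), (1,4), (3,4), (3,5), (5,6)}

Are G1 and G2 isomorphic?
No, not isomorphic

The graphs are NOT isomorphic.

Degrees in G1: deg(0)=2, deg(1)=1, deg(2)=1, deg(3)=2, deg(4)=3, deg(5)=1, deg(6)=2.
Sorted degree sequence of G1: [3, 2, 2, 2, 1, 1, 1].
Degrees in G2: deg(0)=1, deg(1)=1, deg(2)=1, deg(3)=2, deg(4)=2, deg(5)=2, deg(6)=1.
Sorted degree sequence of G2: [2, 2, 2, 1, 1, 1, 1].
The (sorted) degree sequence is an isomorphism invariant, so since G1 and G2 have different degree sequences they cannot be isomorphic.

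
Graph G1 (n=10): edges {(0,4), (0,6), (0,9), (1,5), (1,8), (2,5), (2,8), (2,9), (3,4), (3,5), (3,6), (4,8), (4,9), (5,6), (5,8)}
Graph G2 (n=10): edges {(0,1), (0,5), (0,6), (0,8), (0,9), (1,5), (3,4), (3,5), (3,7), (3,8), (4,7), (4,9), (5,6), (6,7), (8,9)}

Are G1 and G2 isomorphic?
Yes, isomorphic

The graphs are isomorphic.
One valid mapping φ: V(G1) → V(G2): 0→4, 1→1, 2→6, 3→8, 4→3, 5→0, 6→9, 7→2, 8→5, 9→7

Verify φ preserves adjacency — for each edge of G1, its image is an edge of G2:
  (0,4) → (φ(0),φ(4)) = (3,4) ∈ E(G2) ✓
  (0,6) → (φ(0),φ(6)) = (4,9) ∈ E(G2) ✓
  (0,9) → (φ(0),φ(9)) = (4,7) ∈ E(G2) ✓
  (1,5) → (φ(1),φ(5)) = (0,1) ∈ E(G2) ✓
  (1,8) → (φ(1),φ(8)) = (1,5) ∈ E(G2) ✓
  (2,5) → (φ(2),φ(5)) = (0,6) ∈ E(G2) ✓
  (2,8) → (φ(2),φ(8)) = (5,6) ∈ E(G2) ✓
  (2,9) → (φ(2),φ(9)) = (6,7) ∈ E(G2) ✓
  (3,4) → (φ(3),φ(4)) = (3,8) ∈ E(G2) ✓
  (3,5) → (φ(3),φ(5)) = (0,8) ∈ E(G2) ✓
  (3,6) → (φ(3),φ(6)) = (8,9) ∈ E(G2) ✓
  (4,8) → (φ(4),φ(8)) = (3,5) ∈ E(G2) ✓
  (4,9) → (φ(4),φ(9)) = (3,7) ∈ E(G2) ✓
  (5,6) → (φ(5),φ(6)) = (0,9) ∈ E(G2) ✓
  (5,8) → (φ(5),φ(8)) = (0,5) ∈ E(G2) ✓
All 15 edges of G1 map to edges of G2, and |E(G1)| = |E(G2)| = 15, so φ is a bijection on edges as well as vertices. Hence G1 ≅ G2.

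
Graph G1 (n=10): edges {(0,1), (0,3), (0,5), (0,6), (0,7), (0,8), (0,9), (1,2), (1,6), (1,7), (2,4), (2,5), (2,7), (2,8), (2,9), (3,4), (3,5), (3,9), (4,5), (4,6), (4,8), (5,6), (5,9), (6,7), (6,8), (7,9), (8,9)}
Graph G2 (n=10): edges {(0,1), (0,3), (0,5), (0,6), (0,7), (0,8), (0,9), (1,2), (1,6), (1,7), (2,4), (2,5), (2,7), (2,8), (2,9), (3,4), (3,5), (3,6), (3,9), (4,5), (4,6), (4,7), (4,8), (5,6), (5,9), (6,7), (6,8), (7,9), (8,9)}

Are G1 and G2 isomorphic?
No, not isomorphic

The graphs are NOT isomorphic.

Counting edges: G1 has 27 edge(s); G2 has 29 edge(s).
Edge count is an isomorphism invariant (a bijection on vertices induces a bijection on edges), so differing edge counts rule out isomorphism.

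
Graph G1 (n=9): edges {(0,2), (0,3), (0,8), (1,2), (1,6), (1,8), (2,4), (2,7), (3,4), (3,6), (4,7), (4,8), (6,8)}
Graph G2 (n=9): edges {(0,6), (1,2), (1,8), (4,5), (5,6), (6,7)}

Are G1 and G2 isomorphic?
No, not isomorphic

The graphs are NOT isomorphic.

Connected components of G1: 2 component(s) with vertex sets [[5], [0, 1, 2, 3, 4, 6, 7, 8]], sizes [1, 8].
Connected components of G2: 3 component(s) with vertex sets [[3], [1, 2, 8], [0, 4, 5, 6, 7]], sizes [1, 3, 5].
The number of connected components (and the multiset of component sizes) is an isomorphism invariant — an isomorphism maps each component of G1 bijectively onto a component of G2. Since G1 has 2 component(s) and G2 has 3, they cannot be isomorphic.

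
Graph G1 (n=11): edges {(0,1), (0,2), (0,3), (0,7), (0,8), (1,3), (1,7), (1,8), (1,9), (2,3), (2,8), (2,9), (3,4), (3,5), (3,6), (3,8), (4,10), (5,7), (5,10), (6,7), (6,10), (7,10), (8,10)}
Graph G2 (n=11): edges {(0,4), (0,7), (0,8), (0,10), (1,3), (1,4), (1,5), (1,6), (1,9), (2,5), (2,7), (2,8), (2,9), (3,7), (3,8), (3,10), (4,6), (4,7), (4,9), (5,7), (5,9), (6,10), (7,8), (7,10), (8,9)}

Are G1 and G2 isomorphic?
No, not isomorphic

The graphs are NOT isomorphic.

Degrees in G1: deg(0)=5, deg(1)=5, deg(2)=4, deg(3)=7, deg(4)=2, deg(5)=3, deg(6)=3, deg(7)=5, deg(8)=5, deg(9)=2, deg(10)=5.
Sorted degree sequence of G1: [7, 5, 5, 5, 5, 5, 4, 3, 3, 2, 2].
Degrees in G2: deg(0)=4, deg(1)=5, deg(2)=4, deg(3)=4, deg(4)=5, deg(5)=4, deg(6)=3, deg(7)=7, deg(8)=5, deg(9)=5, deg(10)=4.
Sorted degree sequence of G2: [7, 5, 5, 5, 5, 4, 4, 4, 4, 4, 3].
The (sorted) degree sequence is an isomorphism invariant, so since G1 and G2 have different degree sequences they cannot be isomorphic.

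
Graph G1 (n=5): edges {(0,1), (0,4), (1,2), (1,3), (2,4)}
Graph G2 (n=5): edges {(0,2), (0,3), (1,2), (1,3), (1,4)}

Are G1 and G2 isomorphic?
Yes, isomorphic

The graphs are isomorphic.
One valid mapping φ: V(G1) → V(G2): 0→2, 1→1, 2→3, 3→4, 4→0

Verify φ preserves adjacency — for each edge of G1, its image is an edge of G2:
  (0,1) → (φ(0),φ(1)) = (1,2) ∈ E(G2) ✓
  (0,4) → (φ(0),φ(4)) = (0,2) ∈ E(G2) ✓
  (1,2) → (φ(1),φ(2)) = (1,3) ∈ E(G2) ✓
  (1,3) → (φ(1),φ(3)) = (1,4) ∈ E(G2) ✓
  (2,4) → (φ(2),φ(4)) = (0,3) ∈ E(G2) ✓
All 5 edges of G1 map to edges of G2, and |E(G1)| = |E(G2)| = 5, so φ is a bijection on edges as well as vertices. Hence G1 ≅ G2.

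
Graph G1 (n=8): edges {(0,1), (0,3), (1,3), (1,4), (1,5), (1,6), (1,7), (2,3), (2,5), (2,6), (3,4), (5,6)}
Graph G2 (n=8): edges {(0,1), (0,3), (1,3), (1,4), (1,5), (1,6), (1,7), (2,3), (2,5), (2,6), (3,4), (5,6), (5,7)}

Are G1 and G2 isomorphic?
No, not isomorphic

The graphs are NOT isomorphic.

Counting edges: G1 has 12 edge(s); G2 has 13 edge(s).
Edge count is an isomorphism invariant (a bijection on vertices induces a bijection on edges), so differing edge counts rule out isomorphism.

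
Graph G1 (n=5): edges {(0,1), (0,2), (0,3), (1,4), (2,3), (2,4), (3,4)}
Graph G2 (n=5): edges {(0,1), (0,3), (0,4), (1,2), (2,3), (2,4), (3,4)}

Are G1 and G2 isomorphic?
Yes, isomorphic

The graphs are isomorphic.
One valid mapping φ: V(G1) → V(G2): 0→0, 1→1, 2→4, 3→3, 4→2

Verify φ preserves adjacency — for each edge of G1, its image is an edge of G2:
  (0,1) → (φ(0),φ(1)) = (0,1) ∈ E(G2) ✓
  (0,2) → (φ(0),φ(2)) = (0,4) ∈ E(G2) ✓
  (0,3) → (φ(0),φ(3)) = (0,3) ∈ E(G2) ✓
  (1,4) → (φ(1),φ(4)) = (1,2) ∈ E(G2) ✓
  (2,3) → (φ(2),φ(3)) = (3,4) ∈ E(G2) ✓
  (2,4) → (φ(2),φ(4)) = (2,4) ∈ E(G2) ✓
  (3,4) → (φ(3),φ(4)) = (2,3) ∈ E(G2) ✓
All 7 edges of G1 map to edges of G2, and |E(G1)| = |E(G2)| = 7, so φ is a bijection on edges as well as vertices. Hence G1 ≅ G2.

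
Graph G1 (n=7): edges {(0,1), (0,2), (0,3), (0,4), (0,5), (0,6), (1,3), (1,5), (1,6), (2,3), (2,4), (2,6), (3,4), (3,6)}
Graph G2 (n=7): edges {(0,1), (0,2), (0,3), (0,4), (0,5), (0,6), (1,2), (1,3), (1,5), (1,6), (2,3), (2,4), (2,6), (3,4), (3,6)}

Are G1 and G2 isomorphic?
No, not isomorphic

The graphs are NOT isomorphic.

Counting edges: G1 has 14 edge(s); G2 has 15 edge(s).
Edge count is an isomorphism invariant (a bijection on vertices induces a bijection on edges), so differing edge counts rule out isomorphism.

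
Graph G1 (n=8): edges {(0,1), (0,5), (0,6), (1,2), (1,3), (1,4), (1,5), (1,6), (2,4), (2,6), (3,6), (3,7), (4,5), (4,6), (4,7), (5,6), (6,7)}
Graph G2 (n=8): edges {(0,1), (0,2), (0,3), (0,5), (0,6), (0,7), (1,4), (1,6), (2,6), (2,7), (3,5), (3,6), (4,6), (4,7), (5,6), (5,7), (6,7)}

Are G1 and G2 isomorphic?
Yes, isomorphic

The graphs are isomorphic.
One valid mapping φ: V(G1) → V(G2): 0→3, 1→0, 2→2, 3→1, 4→7, 5→5, 6→6, 7→4

Verify φ preserves adjacency — for each edge of G1, its image is an edge of G2:
  (0,1) → (φ(0),φ(1)) = (0,3) ∈ E(G2) ✓
  (0,5) → (φ(0),φ(5)) = (3,5) ∈ E(G2) ✓
  (0,6) → (φ(0),φ(6)) = (3,6) ∈ E(G2) ✓
  (1,2) → (φ(1),φ(2)) = (0,2) ∈ E(G2) ✓
  (1,3) → (φ(1),φ(3)) = (0,1) ∈ E(G2) ✓
  (1,4) → (φ(1),φ(4)) = (0,7) ∈ E(G2) ✓
  (1,5) → (φ(1),φ(5)) = (0,5) ∈ E(G2) ✓
  (1,6) → (φ(1),φ(6)) = (0,6) ∈ E(G2) ✓
  (2,4) → (φ(2),φ(4)) = (2,7) ∈ E(G2) ✓
  (2,6) → (φ(2),φ(6)) = (2,6) ∈ E(G2) ✓
  (3,6) → (φ(3),φ(6)) = (1,6) ∈ E(G2) ✓
  (3,7) → (φ(3),φ(7)) = (1,4) ∈ E(G2) ✓
  (4,5) → (φ(4),φ(5)) = (5,7) ∈ E(G2) ✓
  (4,6) → (φ(4),φ(6)) = (6,7) ∈ E(G2) ✓
  (4,7) → (φ(4),φ(7)) = (4,7) ∈ E(G2) ✓
  (5,6) → (φ(5),φ(6)) = (5,6) ∈ E(G2) ✓
  (6,7) → (φ(6),φ(7)) = (4,6) ∈ E(G2) ✓
All 17 edges of G1 map to edges of G2, and |E(G1)| = |E(G2)| = 17, so φ is a bijection on edges as well as vertices. Hence G1 ≅ G2.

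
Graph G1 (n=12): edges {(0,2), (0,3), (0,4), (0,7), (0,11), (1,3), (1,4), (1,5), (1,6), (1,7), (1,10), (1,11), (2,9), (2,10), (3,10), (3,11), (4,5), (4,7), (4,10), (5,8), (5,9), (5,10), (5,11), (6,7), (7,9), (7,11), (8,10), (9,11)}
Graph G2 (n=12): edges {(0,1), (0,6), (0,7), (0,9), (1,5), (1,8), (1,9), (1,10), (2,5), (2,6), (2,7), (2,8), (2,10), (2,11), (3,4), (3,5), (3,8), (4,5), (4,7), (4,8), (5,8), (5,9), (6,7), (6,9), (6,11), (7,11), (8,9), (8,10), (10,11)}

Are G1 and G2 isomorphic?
No, not isomorphic

The graphs are NOT isomorphic.

Counting triangles (3-cliques): G1 has 16, G2 has 19.
Triangle count is an isomorphism invariant, so differing triangle counts rule out isomorphism.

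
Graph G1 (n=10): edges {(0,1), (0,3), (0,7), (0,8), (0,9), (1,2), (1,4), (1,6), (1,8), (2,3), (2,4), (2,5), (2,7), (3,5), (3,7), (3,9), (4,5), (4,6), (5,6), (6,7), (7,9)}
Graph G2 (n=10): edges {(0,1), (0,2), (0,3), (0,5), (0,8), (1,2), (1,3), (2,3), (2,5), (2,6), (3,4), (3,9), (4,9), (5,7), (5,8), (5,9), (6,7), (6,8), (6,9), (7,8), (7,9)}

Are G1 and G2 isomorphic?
Yes, isomorphic

The graphs are isomorphic.
One valid mapping φ: V(G1) → V(G2): 0→3, 1→9, 2→5, 3→0, 4→7, 5→8, 6→6, 7→2, 8→4, 9→1

Verify φ preserves adjacency — for each edge of G1, its image is an edge of G2:
  (0,1) → (φ(0),φ(1)) = (3,9) ∈ E(G2) ✓
  (0,3) → (φ(0),φ(3)) = (0,3) ∈ E(G2) ✓
  (0,7) → (φ(0),φ(7)) = (2,3) ∈ E(G2) ✓
  (0,8) → (φ(0),φ(8)) = (3,4) ∈ E(G2) ✓
  (0,9) → (φ(0),φ(9)) = (1,3) ∈ E(G2) ✓
  (1,2) → (φ(1),φ(2)) = (5,9) ∈ E(G2) ✓
  (1,4) → (φ(1),φ(4)) = (7,9) ∈ E(G2) ✓
  (1,6) → (φ(1),φ(6)) = (6,9) ∈ E(G2) ✓
  (1,8) → (φ(1),φ(8)) = (4,9) ∈ E(G2) ✓
  (2,3) → (φ(2),φ(3)) = (0,5) ∈ E(G2) ✓
  (2,4) → (φ(2),φ(4)) = (5,7) ∈ E(G2) ✓
  (2,5) → (φ(2),φ(5)) = (5,8) ∈ E(G2) ✓
  (2,7) → (φ(2),φ(7)) = (2,5) ∈ E(G2) ✓
  (3,5) → (φ(3),φ(5)) = (0,8) ∈ E(G2) ✓
  (3,7) → (φ(3),φ(7)) = (0,2) ∈ E(G2) ✓
  (3,9) → (φ(3),φ(9)) = (0,1) ∈ E(G2) ✓
  (4,5) → (φ(4),φ(5)) = (7,8) ∈ E(G2) ✓
  (4,6) → (φ(4),φ(6)) = (6,7) ∈ E(G2) ✓
  (5,6) → (φ(5),φ(6)) = (6,8) ∈ E(G2) ✓
  (6,7) → (φ(6),φ(7)) = (2,6) ∈ E(G2) ✓
  (7,9) → (φ(7),φ(9)) = (1,2) ∈ E(G2) ✓
All 21 edges of G1 map to edges of G2, and |E(G1)| = |E(G2)| = 21, so φ is a bijection on edges as well as vertices. Hence G1 ≅ G2.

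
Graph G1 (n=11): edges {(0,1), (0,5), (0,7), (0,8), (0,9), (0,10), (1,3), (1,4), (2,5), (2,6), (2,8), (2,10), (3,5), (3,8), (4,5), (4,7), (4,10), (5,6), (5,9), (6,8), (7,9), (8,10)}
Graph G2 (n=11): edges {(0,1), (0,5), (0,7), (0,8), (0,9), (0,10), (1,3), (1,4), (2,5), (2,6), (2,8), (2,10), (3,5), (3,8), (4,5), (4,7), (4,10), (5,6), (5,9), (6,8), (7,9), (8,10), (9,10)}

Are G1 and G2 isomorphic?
No, not isomorphic

The graphs are NOT isomorphic.

Counting edges: G1 has 22 edge(s); G2 has 23 edge(s).
Edge count is an isomorphism invariant (a bijection on vertices induces a bijection on edges), so differing edge counts rule out isomorphism.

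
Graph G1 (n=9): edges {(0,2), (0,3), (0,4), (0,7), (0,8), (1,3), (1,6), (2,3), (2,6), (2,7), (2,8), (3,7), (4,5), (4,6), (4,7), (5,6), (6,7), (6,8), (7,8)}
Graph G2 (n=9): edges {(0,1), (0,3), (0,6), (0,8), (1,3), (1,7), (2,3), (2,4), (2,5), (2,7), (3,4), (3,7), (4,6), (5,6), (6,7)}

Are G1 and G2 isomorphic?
No, not isomorphic

The graphs are NOT isomorphic.

Degrees in G1: deg(0)=5, deg(1)=2, deg(2)=5, deg(3)=4, deg(4)=4, deg(5)=2, deg(6)=6, deg(7)=6, deg(8)=4.
Sorted degree sequence of G1: [6, 6, 5, 5, 4, 4, 4, 2, 2].
Degrees in G2: deg(0)=4, deg(1)=3, deg(2)=4, deg(3)=5, deg(4)=3, deg(5)=2, deg(6)=4, deg(7)=4, deg(8)=1.
Sorted degree sequence of G2: [5, 4, 4, 4, 4, 3, 3, 2, 1].
The (sorted) degree sequence is an isomorphism invariant, so since G1 and G2 have different degree sequences they cannot be isomorphic.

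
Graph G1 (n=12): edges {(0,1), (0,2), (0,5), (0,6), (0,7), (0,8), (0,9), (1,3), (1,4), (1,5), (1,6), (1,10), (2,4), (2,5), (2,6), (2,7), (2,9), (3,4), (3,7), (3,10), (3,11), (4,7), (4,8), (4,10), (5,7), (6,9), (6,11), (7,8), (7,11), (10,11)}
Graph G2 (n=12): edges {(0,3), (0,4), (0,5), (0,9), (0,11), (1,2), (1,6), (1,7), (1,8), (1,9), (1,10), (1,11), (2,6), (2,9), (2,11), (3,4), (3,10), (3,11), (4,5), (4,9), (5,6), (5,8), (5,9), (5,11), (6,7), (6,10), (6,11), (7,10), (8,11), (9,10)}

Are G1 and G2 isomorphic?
Yes, isomorphic

The graphs are isomorphic.
One valid mapping φ: V(G1) → V(G2): 0→1, 1→9, 2→6, 3→0, 4→5, 5→2, 6→10, 7→11, 8→8, 9→7, 10→4, 11→3

Verify φ preserves adjacency — for each edge of G1, its image is an edge of G2:
  (0,1) → (φ(0),φ(1)) = (1,9) ∈ E(G2) ✓
  (0,2) → (φ(0),φ(2)) = (1,6) ∈ E(G2) ✓
  (0,5) → (φ(0),φ(5)) = (1,2) ∈ E(G2) ✓
  (0,6) → (φ(0),φ(6)) = (1,10) ∈ E(G2) ✓
  (0,7) → (φ(0),φ(7)) = (1,11) ∈ E(G2) ✓
  (0,8) → (φ(0),φ(8)) = (1,8) ∈ E(G2) ✓
  (0,9) → (φ(0),φ(9)) = (1,7) ∈ E(G2) ✓
  (1,3) → (φ(1),φ(3)) = (0,9) ∈ E(G2) ✓
  (1,4) → (φ(1),φ(4)) = (5,9) ∈ E(G2) ✓
  (1,5) → (φ(1),φ(5)) = (2,9) ∈ E(G2) ✓
  (1,6) → (φ(1),φ(6)) = (9,10) ∈ E(G2) ✓
  (1,10) → (φ(1),φ(10)) = (4,9) ∈ E(G2) ✓
  (2,4) → (φ(2),φ(4)) = (5,6) ∈ E(G2) ✓
  (2,5) → (φ(2),φ(5)) = (2,6) ∈ E(G2) ✓
  (2,6) → (φ(2),φ(6)) = (6,10) ∈ E(G2) ✓
  (2,7) → (φ(2),φ(7)) = (6,11) ∈ E(G2) ✓
  (2,9) → (φ(2),φ(9)) = (6,7) ∈ E(G2) ✓
  (3,4) → (φ(3),φ(4)) = (0,5) ∈ E(G2) ✓
  (3,7) → (φ(3),φ(7)) = (0,11) ∈ E(G2) ✓
  (3,10) → (φ(3),φ(10)) = (0,4) ∈ E(G2) ✓
  (3,11) → (φ(3),φ(11)) = (0,3) ∈ E(G2) ✓
  (4,7) → (φ(4),φ(7)) = (5,11) ∈ E(G2) ✓
  (4,8) → (φ(4),φ(8)) = (5,8) ∈ E(G2) ✓
  (4,10) → (φ(4),φ(10)) = (4,5) ∈ E(G2) ✓
  (5,7) → (φ(5),φ(7)) = (2,11) ∈ E(G2) ✓
  (6,9) → (φ(6),φ(9)) = (7,10) ∈ E(G2) ✓
  (6,11) → (φ(6),φ(11)) = (3,10) ∈ E(G2) ✓
  (7,8) → (φ(7),φ(8)) = (8,11) ∈ E(G2) ✓
  (7,11) → (φ(7),φ(11)) = (3,11) ∈ E(G2) ✓
  (10,11) → (φ(10),φ(11)) = (3,4) ∈ E(G2) ✓
All 30 edges of G1 map to edges of G2, and |E(G1)| = |E(G2)| = 30, so φ is a bijection on edges as well as vertices. Hence G1 ≅ G2.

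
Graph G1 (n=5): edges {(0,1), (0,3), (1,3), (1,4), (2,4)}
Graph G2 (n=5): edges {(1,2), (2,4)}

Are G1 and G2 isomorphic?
No, not isomorphic

The graphs are NOT isomorphic.

Connected components of G1: 1 component(s) with vertex sets [[0, 1, 2, 3, 4]], sizes [5].
Connected components of G2: 3 component(s) with vertex sets [[0], [3], [1, 2, 4]], sizes [1, 1, 3].
The number of connected components (and the multiset of component sizes) is an isomorphism invariant — an isomorphism maps each component of G1 bijectively onto a component of G2. Since G1 has 1 component(s) and G2 has 3, they cannot be isomorphic.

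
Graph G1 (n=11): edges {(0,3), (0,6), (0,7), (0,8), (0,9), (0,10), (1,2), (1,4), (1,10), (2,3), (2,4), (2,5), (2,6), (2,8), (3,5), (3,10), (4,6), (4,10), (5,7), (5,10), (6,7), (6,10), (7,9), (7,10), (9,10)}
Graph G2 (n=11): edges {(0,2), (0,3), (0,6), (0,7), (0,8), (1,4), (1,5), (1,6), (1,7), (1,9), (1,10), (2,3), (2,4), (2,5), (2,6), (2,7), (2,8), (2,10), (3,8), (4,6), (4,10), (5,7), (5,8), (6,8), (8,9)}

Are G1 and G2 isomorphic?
Yes, isomorphic

The graphs are isomorphic.
One valid mapping φ: V(G1) → V(G2): 0→8, 1→10, 2→1, 3→5, 4→4, 5→7, 6→6, 7→0, 8→9, 9→3, 10→2

Verify φ preserves adjacency — for each edge of G1, its image is an edge of G2:
  (0,3) → (φ(0),φ(3)) = (5,8) ∈ E(G2) ✓
  (0,6) → (φ(0),φ(6)) = (6,8) ∈ E(G2) ✓
  (0,7) → (φ(0),φ(7)) = (0,8) ∈ E(G2) ✓
  (0,8) → (φ(0),φ(8)) = (8,9) ∈ E(G2) ✓
  (0,9) → (φ(0),φ(9)) = (3,8) ∈ E(G2) ✓
  (0,10) → (φ(0),φ(10)) = (2,8) ∈ E(G2) ✓
  (1,2) → (φ(1),φ(2)) = (1,10) ∈ E(G2) ✓
  (1,4) → (φ(1),φ(4)) = (4,10) ∈ E(G2) ✓
  (1,10) → (φ(1),φ(10)) = (2,10) ∈ E(G2) ✓
  (2,3) → (φ(2),φ(3)) = (1,5) ∈ E(G2) ✓
  (2,4) → (φ(2),φ(4)) = (1,4) ∈ E(G2) ✓
  (2,5) → (φ(2),φ(5)) = (1,7) ∈ E(G2) ✓
  (2,6) → (φ(2),φ(6)) = (1,6) ∈ E(G2) ✓
  (2,8) → (φ(2),φ(8)) = (1,9) ∈ E(G2) ✓
  (3,5) → (φ(3),φ(5)) = (5,7) ∈ E(G2) ✓
  (3,10) → (φ(3),φ(10)) = (2,5) ∈ E(G2) ✓
  (4,6) → (φ(4),φ(6)) = (4,6) ∈ E(G2) ✓
  (4,10) → (φ(4),φ(10)) = (2,4) ∈ E(G2) ✓
  (5,7) → (φ(5),φ(7)) = (0,7) ∈ E(G2) ✓
  (5,10) → (φ(5),φ(10)) = (2,7) ∈ E(G2) ✓
  (6,7) → (φ(6),φ(7)) = (0,6) ∈ E(G2) ✓
  (6,10) → (φ(6),φ(10)) = (2,6) ∈ E(G2) ✓
  (7,9) → (φ(7),φ(9)) = (0,3) ∈ E(G2) ✓
  (7,10) → (φ(7),φ(10)) = (0,2) ∈ E(G2) ✓
  (9,10) → (φ(9),φ(10)) = (2,3) ∈ E(G2) ✓
All 25 edges of G1 map to edges of G2, and |E(G1)| = |E(G2)| = 25, so φ is a bijection on edges as well as vertices. Hence G1 ≅ G2.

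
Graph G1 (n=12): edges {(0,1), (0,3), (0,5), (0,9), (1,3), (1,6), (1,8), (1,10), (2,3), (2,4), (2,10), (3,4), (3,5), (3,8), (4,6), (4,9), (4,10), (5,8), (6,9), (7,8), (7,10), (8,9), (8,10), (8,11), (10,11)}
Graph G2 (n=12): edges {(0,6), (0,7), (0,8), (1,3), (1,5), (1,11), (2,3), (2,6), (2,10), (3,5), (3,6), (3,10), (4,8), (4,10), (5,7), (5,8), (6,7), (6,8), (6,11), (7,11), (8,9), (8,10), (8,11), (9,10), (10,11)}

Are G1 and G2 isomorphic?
Yes, isomorphic

The graphs are isomorphic.
One valid mapping φ: V(G1) → V(G2): 0→7, 1→11, 2→2, 3→6, 4→3, 5→0, 6→1, 7→9, 8→8, 9→5, 10→10, 11→4

Verify φ preserves adjacency — for each edge of G1, its image is an edge of G2:
  (0,1) → (φ(0),φ(1)) = (7,11) ∈ E(G2) ✓
  (0,3) → (φ(0),φ(3)) = (6,7) ∈ E(G2) ✓
  (0,5) → (φ(0),φ(5)) = (0,7) ∈ E(G2) ✓
  (0,9) → (φ(0),φ(9)) = (5,7) ∈ E(G2) ✓
  (1,3) → (φ(1),φ(3)) = (6,11) ∈ E(G2) ✓
  (1,6) → (φ(1),φ(6)) = (1,11) ∈ E(G2) ✓
  (1,8) → (φ(1),φ(8)) = (8,11) ∈ E(G2) ✓
  (1,10) → (φ(1),φ(10)) = (10,11) ∈ E(G2) ✓
  (2,3) → (φ(2),φ(3)) = (2,6) ∈ E(G2) ✓
  (2,4) → (φ(2),φ(4)) = (2,3) ∈ E(G2) ✓
  (2,10) → (φ(2),φ(10)) = (2,10) ∈ E(G2) ✓
  (3,4) → (φ(3),φ(4)) = (3,6) ∈ E(G2) ✓
  (3,5) → (φ(3),φ(5)) = (0,6) ∈ E(G2) ✓
  (3,8) → (φ(3),φ(8)) = (6,8) ∈ E(G2) ✓
  (4,6) → (φ(4),φ(6)) = (1,3) ∈ E(G2) ✓
  (4,9) → (φ(4),φ(9)) = (3,5) ∈ E(G2) ✓
  (4,10) → (φ(4),φ(10)) = (3,10) ∈ E(G2) ✓
  (5,8) → (φ(5),φ(8)) = (0,8) ∈ E(G2) ✓
  (6,9) → (φ(6),φ(9)) = (1,5) ∈ E(G2) ✓
  (7,8) → (φ(7),φ(8)) = (8,9) ∈ E(G2) ✓
  (7,10) → (φ(7),φ(10)) = (9,10) ∈ E(G2) ✓
  (8,9) → (φ(8),φ(9)) = (5,8) ∈ E(G2) ✓
  (8,10) → (φ(8),φ(10)) = (8,10) ∈ E(G2) ✓
  (8,11) → (φ(8),φ(11)) = (4,8) ∈ E(G2) ✓
  (10,11) → (φ(10),φ(11)) = (4,10) ∈ E(G2) ✓
All 25 edges of G1 map to edges of G2, and |E(G1)| = |E(G2)| = 25, so φ is a bijection on edges as well as vertices. Hence G1 ≅ G2.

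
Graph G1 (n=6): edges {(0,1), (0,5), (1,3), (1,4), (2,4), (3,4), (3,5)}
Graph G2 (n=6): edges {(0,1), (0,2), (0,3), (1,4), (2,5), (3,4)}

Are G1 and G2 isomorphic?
No, not isomorphic

The graphs are NOT isomorphic.

Counting triangles (3-cliques): G1 has 1, G2 has 0.
Triangle count is an isomorphism invariant, so differing triangle counts rule out isomorphism.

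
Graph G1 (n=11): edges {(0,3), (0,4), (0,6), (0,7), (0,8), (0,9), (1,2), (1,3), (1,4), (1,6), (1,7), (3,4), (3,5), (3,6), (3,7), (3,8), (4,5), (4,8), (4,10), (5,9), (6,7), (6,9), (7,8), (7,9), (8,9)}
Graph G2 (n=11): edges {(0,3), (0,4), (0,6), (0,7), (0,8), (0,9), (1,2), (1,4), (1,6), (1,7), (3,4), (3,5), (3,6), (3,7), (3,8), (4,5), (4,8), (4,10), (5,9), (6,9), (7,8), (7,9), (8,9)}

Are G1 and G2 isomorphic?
No, not isomorphic

The graphs are NOT isomorphic.

Counting edges: G1 has 25 edge(s); G2 has 23 edge(s).
Edge count is an isomorphism invariant (a bijection on vertices induces a bijection on edges), so differing edge counts rule out isomorphism.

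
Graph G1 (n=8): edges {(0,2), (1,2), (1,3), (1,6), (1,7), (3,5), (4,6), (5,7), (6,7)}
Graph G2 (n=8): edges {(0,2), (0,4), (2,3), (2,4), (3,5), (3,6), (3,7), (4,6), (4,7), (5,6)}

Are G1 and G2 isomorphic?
No, not isomorphic

The graphs are NOT isomorphic.

Degrees in G1: deg(0)=1, deg(1)=4, deg(2)=2, deg(3)=2, deg(4)=1, deg(5)=2, deg(6)=3, deg(7)=3.
Sorted degree sequence of G1: [4, 3, 3, 2, 2, 2, 1, 1].
Degrees in G2: deg(0)=2, deg(1)=0, deg(2)=3, deg(3)=4, deg(4)=4, deg(5)=2, deg(6)=3, deg(7)=2.
Sorted degree sequence of G2: [4, 4, 3, 3, 2, 2, 2, 0].
The (sorted) degree sequence is an isomorphism invariant, so since G1 and G2 have different degree sequences they cannot be isomorphic.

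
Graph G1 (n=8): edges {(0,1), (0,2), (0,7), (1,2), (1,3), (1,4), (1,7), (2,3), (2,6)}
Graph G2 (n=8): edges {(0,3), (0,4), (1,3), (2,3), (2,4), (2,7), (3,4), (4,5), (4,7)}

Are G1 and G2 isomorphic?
Yes, isomorphic

The graphs are isomorphic.
One valid mapping φ: V(G1) → V(G2): 0→2, 1→4, 2→3, 3→0, 4→5, 5→6, 6→1, 7→7

Verify φ preserves adjacency — for each edge of G1, its image is an edge of G2:
  (0,1) → (φ(0),φ(1)) = (2,4) ∈ E(G2) ✓
  (0,2) → (φ(0),φ(2)) = (2,3) ∈ E(G2) ✓
  (0,7) → (φ(0),φ(7)) = (2,7) ∈ E(G2) ✓
  (1,2) → (φ(1),φ(2)) = (3,4) ∈ E(G2) ✓
  (1,3) → (φ(1),φ(3)) = (0,4) ∈ E(G2) ✓
  (1,4) → (φ(1),φ(4)) = (4,5) ∈ E(G2) ✓
  (1,7) → (φ(1),φ(7)) = (4,7) ∈ E(G2) ✓
  (2,3) → (φ(2),φ(3)) = (0,3) ∈ E(G2) ✓
  (2,6) → (φ(2),φ(6)) = (1,3) ∈ E(G2) ✓
All 9 edges of G1 map to edges of G2, and |E(G1)| = |E(G2)| = 9, so φ is a bijection on edges as well as vertices. Hence G1 ≅ G2.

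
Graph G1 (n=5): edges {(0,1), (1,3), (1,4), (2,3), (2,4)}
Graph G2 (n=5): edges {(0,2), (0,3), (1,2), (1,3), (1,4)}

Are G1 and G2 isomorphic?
Yes, isomorphic

The graphs are isomorphic.
One valid mapping φ: V(G1) → V(G2): 0→4, 1→1, 2→0, 3→3, 4→2

Verify φ preserves adjacency — for each edge of G1, its image is an edge of G2:
  (0,1) → (φ(0),φ(1)) = (1,4) ∈ E(G2) ✓
  (1,3) → (φ(1),φ(3)) = (1,3) ∈ E(G2) ✓
  (1,4) → (φ(1),φ(4)) = (1,2) ∈ E(G2) ✓
  (2,3) → (φ(2),φ(3)) = (0,3) ∈ E(G2) ✓
  (2,4) → (φ(2),φ(4)) = (0,2) ∈ E(G2) ✓
All 5 edges of G1 map to edges of G2, and |E(G1)| = |E(G2)| = 5, so φ is a bijection on edges as well as vertices. Hence G1 ≅ G2.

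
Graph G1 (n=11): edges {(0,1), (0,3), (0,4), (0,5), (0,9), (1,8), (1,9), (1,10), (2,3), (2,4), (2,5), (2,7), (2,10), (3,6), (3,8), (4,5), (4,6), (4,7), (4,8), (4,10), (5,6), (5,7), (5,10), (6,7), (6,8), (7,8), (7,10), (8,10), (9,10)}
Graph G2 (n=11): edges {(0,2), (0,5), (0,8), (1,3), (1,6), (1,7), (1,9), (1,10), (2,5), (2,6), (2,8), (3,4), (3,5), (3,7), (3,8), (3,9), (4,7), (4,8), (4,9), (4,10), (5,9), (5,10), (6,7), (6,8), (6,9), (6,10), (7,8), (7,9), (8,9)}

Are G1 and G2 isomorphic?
Yes, isomorphic

The graphs are isomorphic.
One valid mapping φ: V(G1) → V(G2): 0→5, 1→2, 2→4, 3→10, 4→9, 5→3, 6→1, 7→7, 8→6, 9→0, 10→8

Verify φ preserves adjacency — for each edge of G1, its image is an edge of G2:
  (0,1) → (φ(0),φ(1)) = (2,5) ∈ E(G2) ✓
  (0,3) → (φ(0),φ(3)) = (5,10) ∈ E(G2) ✓
  (0,4) → (φ(0),φ(4)) = (5,9) ∈ E(G2) ✓
  (0,5) → (φ(0),φ(5)) = (3,5) ∈ E(G2) ✓
  (0,9) → (φ(0),φ(9)) = (0,5) ∈ E(G2) ✓
  (1,8) → (φ(1),φ(8)) = (2,6) ∈ E(G2) ✓
  (1,9) → (φ(1),φ(9)) = (0,2) ∈ E(G2) ✓
  (1,10) → (φ(1),φ(10)) = (2,8) ∈ E(G2) ✓
  (2,3) → (φ(2),φ(3)) = (4,10) ∈ E(G2) ✓
  (2,4) → (φ(2),φ(4)) = (4,9) ∈ E(G2) ✓
  (2,5) → (φ(2),φ(5)) = (3,4) ∈ E(G2) ✓
  (2,7) → (φ(2),φ(7)) = (4,7) ∈ E(G2) ✓
  (2,10) → (φ(2),φ(10)) = (4,8) ∈ E(G2) ✓
  (3,6) → (φ(3),φ(6)) = (1,10) ∈ E(G2) ✓
  (3,8) → (φ(3),φ(8)) = (6,10) ∈ E(G2) ✓
  (4,5) → (φ(4),φ(5)) = (3,9) ∈ E(G2) ✓
  (4,6) → (φ(4),φ(6)) = (1,9) ∈ E(G2) ✓
  (4,7) → (φ(4),φ(7)) = (7,9) ∈ E(G2) ✓
  (4,8) → (φ(4),φ(8)) = (6,9) ∈ E(G2) ✓
  (4,10) → (φ(4),φ(10)) = (8,9) ∈ E(G2) ✓
  (5,6) → (φ(5),φ(6)) = (1,3) ∈ E(G2) ✓
  (5,7) → (φ(5),φ(7)) = (3,7) ∈ E(G2) ✓
  (5,10) → (φ(5),φ(10)) = (3,8) ∈ E(G2) ✓
  (6,7) → (φ(6),φ(7)) = (1,7) ∈ E(G2) ✓
  (6,8) → (φ(6),φ(8)) = (1,6) ∈ E(G2) ✓
  (7,8) → (φ(7),φ(8)) = (6,7) ∈ E(G2) ✓
  (7,10) → (φ(7),φ(10)) = (7,8) ∈ E(G2) ✓
  (8,10) → (φ(8),φ(10)) = (6,8) ∈ E(G2) ✓
  (9,10) → (φ(9),φ(10)) = (0,8) ∈ E(G2) ✓
All 29 edges of G1 map to edges of G2, and |E(G1)| = |E(G2)| = 29, so φ is a bijection on edges as well as vertices. Hence G1 ≅ G2.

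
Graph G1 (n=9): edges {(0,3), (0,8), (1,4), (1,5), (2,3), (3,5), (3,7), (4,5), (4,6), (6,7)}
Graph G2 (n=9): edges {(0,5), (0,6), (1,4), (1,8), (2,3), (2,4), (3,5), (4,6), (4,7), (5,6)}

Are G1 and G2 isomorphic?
Yes, isomorphic

The graphs are isomorphic.
One valid mapping φ: V(G1) → V(G2): 0→1, 1→0, 2→7, 3→4, 4→5, 5→6, 6→3, 7→2, 8→8

Verify φ preserves adjacency — for each edge of G1, its image is an edge of G2:
  (0,3) → (φ(0),φ(3)) = (1,4) ∈ E(G2) ✓
  (0,8) → (φ(0),φ(8)) = (1,8) ∈ E(G2) ✓
  (1,4) → (φ(1),φ(4)) = (0,5) ∈ E(G2) ✓
  (1,5) → (φ(1),φ(5)) = (0,6) ∈ E(G2) ✓
  (2,3) → (φ(2),φ(3)) = (4,7) ∈ E(G2) ✓
  (3,5) → (φ(3),φ(5)) = (4,6) ∈ E(G2) ✓
  (3,7) → (φ(3),φ(7)) = (2,4) ∈ E(G2) ✓
  (4,5) → (φ(4),φ(5)) = (5,6) ∈ E(G2) ✓
  (4,6) → (φ(4),φ(6)) = (3,5) ∈ E(G2) ✓
  (6,7) → (φ(6),φ(7)) = (2,3) ∈ E(G2) ✓
All 10 edges of G1 map to edges of G2, and |E(G1)| = |E(G2)| = 10, so φ is a bijection on edges as well as vertices. Hence G1 ≅ G2.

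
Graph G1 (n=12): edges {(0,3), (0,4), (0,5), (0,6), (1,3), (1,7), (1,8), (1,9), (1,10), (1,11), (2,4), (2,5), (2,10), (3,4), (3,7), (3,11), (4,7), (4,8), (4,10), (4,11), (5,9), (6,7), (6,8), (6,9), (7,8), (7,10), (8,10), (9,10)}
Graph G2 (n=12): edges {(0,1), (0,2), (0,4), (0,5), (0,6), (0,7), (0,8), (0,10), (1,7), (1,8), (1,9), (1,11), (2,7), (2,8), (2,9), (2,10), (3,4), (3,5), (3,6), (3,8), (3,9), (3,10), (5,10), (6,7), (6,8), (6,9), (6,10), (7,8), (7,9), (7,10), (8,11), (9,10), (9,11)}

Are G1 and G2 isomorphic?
No, not isomorphic

The graphs are NOT isomorphic.

Degrees in G1: deg(0)=4, deg(1)=6, deg(2)=3, deg(3)=5, deg(4)=7, deg(5)=3, deg(6)=4, deg(7)=6, deg(8)=5, deg(9)=4, deg(10)=6, deg(11)=3.
Sorted degree sequence of G1: [7, 6, 6, 6, 5, 5, 4, 4, 4, 3, 3, 3].
Degrees in G2: deg(0)=8, deg(1)=5, deg(2)=5, deg(3)=6, deg(4)=2, deg(5)=3, deg(6)=6, deg(7)=7, deg(8)=7, deg(9)=7, deg(10)=7, deg(11)=3.
Sorted degree sequence of G2: [8, 7, 7, 7, 7, 6, 6, 5, 5, 3, 3, 2].
The (sorted) degree sequence is an isomorphism invariant, so since G1 and G2 have different degree sequences they cannot be isomorphic.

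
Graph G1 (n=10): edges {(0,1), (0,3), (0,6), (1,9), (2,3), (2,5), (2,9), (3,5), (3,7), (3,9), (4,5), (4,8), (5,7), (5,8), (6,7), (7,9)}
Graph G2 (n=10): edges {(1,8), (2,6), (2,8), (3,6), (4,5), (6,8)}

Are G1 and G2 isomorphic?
No, not isomorphic

The graphs are NOT isomorphic.

Connected components of G1: 1 component(s) with vertex sets [[0, 1, 2, 3, 4, 5, 6, 7, 8, 9]], sizes [10].
Connected components of G2: 5 component(s) with vertex sets [[0], [7], [9], [4, 5], [1, 2, 3, 6, 8]], sizes [1, 1, 1, 2, 5].
The number of connected components (and the multiset of component sizes) is an isomorphism invariant — an isomorphism maps each component of G1 bijectively onto a component of G2. Since G1 has 1 component(s) and G2 has 5, they cannot be isomorphic.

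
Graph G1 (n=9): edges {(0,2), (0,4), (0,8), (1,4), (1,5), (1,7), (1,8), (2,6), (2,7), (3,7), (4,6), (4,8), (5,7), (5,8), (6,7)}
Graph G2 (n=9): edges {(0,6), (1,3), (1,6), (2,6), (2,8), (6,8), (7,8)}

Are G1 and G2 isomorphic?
No, not isomorphic

The graphs are NOT isomorphic.

Connected components of G1: 1 component(s) with vertex sets [[0, 1, 2, 3, 4, 5, 6, 7, 8]], sizes [9].
Connected components of G2: 3 component(s) with vertex sets [[4], [5], [0, 1, 2, 3, 6, 7, 8]], sizes [1, 1, 7].
The number of connected components (and the multiset of component sizes) is an isomorphism invariant — an isomorphism maps each component of G1 bijectively onto a component of G2. Since G1 has 1 component(s) and G2 has 3, they cannot be isomorphic.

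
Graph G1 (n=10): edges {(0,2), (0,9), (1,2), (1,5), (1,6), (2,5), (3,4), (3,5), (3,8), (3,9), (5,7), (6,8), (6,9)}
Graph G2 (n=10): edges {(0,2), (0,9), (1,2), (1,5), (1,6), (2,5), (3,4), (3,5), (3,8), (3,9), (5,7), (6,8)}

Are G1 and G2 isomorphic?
No, not isomorphic

The graphs are NOT isomorphic.

Counting edges: G1 has 13 edge(s); G2 has 12 edge(s).
Edge count is an isomorphism invariant (a bijection on vertices induces a bijection on edges), so differing edge counts rule out isomorphism.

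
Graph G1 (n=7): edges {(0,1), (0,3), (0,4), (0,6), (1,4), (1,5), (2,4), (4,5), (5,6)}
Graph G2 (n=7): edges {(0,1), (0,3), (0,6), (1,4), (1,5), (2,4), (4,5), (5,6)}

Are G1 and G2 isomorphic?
No, not isomorphic

The graphs are NOT isomorphic.

Counting edges: G1 has 9 edge(s); G2 has 8 edge(s).
Edge count is an isomorphism invariant (a bijection on vertices induces a bijection on edges), so differing edge counts rule out isomorphism.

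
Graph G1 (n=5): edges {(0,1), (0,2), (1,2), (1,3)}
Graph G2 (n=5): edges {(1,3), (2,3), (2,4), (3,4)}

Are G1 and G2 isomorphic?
Yes, isomorphic

The graphs are isomorphic.
One valid mapping φ: V(G1) → V(G2): 0→4, 1→3, 2→2, 3→1, 4→0

Verify φ preserves adjacency — for each edge of G1, its image is an edge of G2:
  (0,1) → (φ(0),φ(1)) = (3,4) ∈ E(G2) ✓
  (0,2) → (φ(0),φ(2)) = (2,4) ∈ E(G2) ✓
  (1,2) → (φ(1),φ(2)) = (2,3) ∈ E(G2) ✓
  (1,3) → (φ(1),φ(3)) = (1,3) ∈ E(G2) ✓
All 4 edges of G1 map to edges of G2, and |E(G1)| = |E(G2)| = 4, so φ is a bijection on edges as well as vertices. Hence G1 ≅ G2.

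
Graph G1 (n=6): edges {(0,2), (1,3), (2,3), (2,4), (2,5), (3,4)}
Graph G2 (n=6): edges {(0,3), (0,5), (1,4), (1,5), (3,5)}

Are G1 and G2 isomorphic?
No, not isomorphic

The graphs are NOT isomorphic.

Connected components of G1: 1 component(s) with vertex sets [[0, 1, 2, 3, 4, 5]], sizes [6].
Connected components of G2: 2 component(s) with vertex sets [[2], [0, 1, 3, 4, 5]], sizes [1, 5].
The number of connected components (and the multiset of component sizes) is an isomorphism invariant — an isomorphism maps each component of G1 bijectively onto a component of G2. Since G1 has 1 component(s) and G2 has 2, they cannot be isomorphic.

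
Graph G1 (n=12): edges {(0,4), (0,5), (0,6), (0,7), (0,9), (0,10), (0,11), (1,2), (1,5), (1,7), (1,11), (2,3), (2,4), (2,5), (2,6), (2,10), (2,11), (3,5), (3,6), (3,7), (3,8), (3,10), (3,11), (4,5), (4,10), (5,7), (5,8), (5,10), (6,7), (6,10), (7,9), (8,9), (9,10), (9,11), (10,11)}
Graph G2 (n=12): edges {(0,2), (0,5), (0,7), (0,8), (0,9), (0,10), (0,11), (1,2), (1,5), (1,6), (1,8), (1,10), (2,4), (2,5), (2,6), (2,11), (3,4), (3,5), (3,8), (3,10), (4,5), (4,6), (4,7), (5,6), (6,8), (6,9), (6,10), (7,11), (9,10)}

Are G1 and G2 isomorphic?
No, not isomorphic

The graphs are NOT isomorphic.

Degrees in G1: deg(0)=7, deg(1)=4, deg(2)=7, deg(3)=7, deg(4)=4, deg(5)=8, deg(6)=5, deg(7)=6, deg(8)=3, deg(9)=5, deg(10)=8, deg(11)=6.
Sorted degree sequence of G1: [8, 8, 7, 7, 7, 6, 6, 5, 5, 4, 4, 3].
Degrees in G2: deg(0)=7, deg(1)=5, deg(2)=6, deg(3)=4, deg(4)=5, deg(5)=6, deg(6)=7, deg(7)=3, deg(8)=4, deg(9)=3, deg(10)=5, deg(11)=3.
Sorted degree sequence of G2: [7, 7, 6, 6, 5, 5, 5, 4, 4, 3, 3, 3].
The (sorted) degree sequence is an isomorphism invariant, so since G1 and G2 have different degree sequences they cannot be isomorphic.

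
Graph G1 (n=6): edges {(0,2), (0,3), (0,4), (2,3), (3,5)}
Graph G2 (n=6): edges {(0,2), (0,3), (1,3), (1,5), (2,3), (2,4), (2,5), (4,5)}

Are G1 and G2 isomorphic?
No, not isomorphic

The graphs are NOT isomorphic.

Counting triangles (3-cliques): G1 has 1, G2 has 2.
Triangle count is an isomorphism invariant, so differing triangle counts rule out isomorphism.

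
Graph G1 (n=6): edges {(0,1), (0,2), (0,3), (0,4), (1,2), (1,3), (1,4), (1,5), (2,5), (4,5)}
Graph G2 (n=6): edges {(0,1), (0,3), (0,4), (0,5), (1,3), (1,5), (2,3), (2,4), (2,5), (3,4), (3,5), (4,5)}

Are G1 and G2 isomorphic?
No, not isomorphic

The graphs are NOT isomorphic.

Degrees in G1: deg(0)=4, deg(1)=5, deg(2)=3, deg(3)=2, deg(4)=3, deg(5)=3.
Sorted degree sequence of G1: [5, 4, 3, 3, 3, 2].
Degrees in G2: deg(0)=4, deg(1)=3, deg(2)=3, deg(3)=5, deg(4)=4, deg(5)=5.
Sorted degree sequence of G2: [5, 5, 4, 4, 3, 3].
The (sorted) degree sequence is an isomorphism invariant, so since G1 and G2 have different degree sequences they cannot be isomorphic.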